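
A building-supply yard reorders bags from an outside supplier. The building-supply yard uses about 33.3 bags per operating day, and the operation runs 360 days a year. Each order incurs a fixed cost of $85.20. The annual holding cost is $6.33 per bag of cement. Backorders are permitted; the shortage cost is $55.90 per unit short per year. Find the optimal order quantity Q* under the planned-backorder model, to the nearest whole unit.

Annual demand D = 33.3 × 360 = 11,988.
With planned backorders, Q* = √(2DS/H) · √((H+B)/B).
√(2DS/H) = √(2 × 11,988 × 85.2 / 6.33) = 568.076.
√((H+B)/B) = √((6.33+55.9)/55.9) = 1.0551.
Q* ≈ 599.377.

Q* ≈ 599 bags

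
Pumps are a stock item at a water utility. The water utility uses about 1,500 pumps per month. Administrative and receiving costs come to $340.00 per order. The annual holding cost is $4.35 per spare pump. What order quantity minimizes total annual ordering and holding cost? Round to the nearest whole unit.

Annual demand D = 1,500 × 12 = 18,000.
EOQ = √(2DS / H) = √(2 × 18,000 × 340 / 4.35).
= √(12,240,000 / 4.35) = √2,813,793.1034 ≈ 1677.436.

Q* ≈ 1,677 pumps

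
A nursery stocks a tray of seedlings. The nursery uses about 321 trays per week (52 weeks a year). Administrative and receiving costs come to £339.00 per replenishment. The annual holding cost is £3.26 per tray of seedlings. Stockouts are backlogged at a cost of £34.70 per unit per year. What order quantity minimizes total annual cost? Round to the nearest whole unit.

Q* ≈ 1,949 trays

Annual demand D = 321 × 52 = 16,692.
With planned backorders, Q* = √(2DS/H) · √((H+B)/B).
√(2DS/H) = √(2 × 16,692 × 339 / 3.26) = 1863.203.
√((H+B)/B) = √((3.26+34.7)/34.7) = 1.0459.
Q* ≈ 1948.761.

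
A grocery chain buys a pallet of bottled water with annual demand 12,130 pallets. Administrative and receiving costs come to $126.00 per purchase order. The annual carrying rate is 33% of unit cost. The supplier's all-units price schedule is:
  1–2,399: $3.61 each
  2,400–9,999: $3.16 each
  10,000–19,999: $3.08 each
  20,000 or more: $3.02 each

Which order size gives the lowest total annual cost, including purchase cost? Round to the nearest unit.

Holding cost per unit per year at price C is H = 0.33·C.
For each price level, check whether its EOQ is feasible; otherwise the best quantity at that price is the breakpoint.
EOQ at $3.61 = 1601.8 (feasible in tier 1): TC = 12,130×$3.61 + (12,130/1601.8)×126 + (1601.8/2)×0.33×$3.61 = $45,697.58.
EOQ at $3.16 = 1712.1 < 2400, so use break Q=2400: TC = 12,130×$3.16 + (12,130/2400.0)×126 + (2400.0/2)×0.33×$3.16 = $40,218.99.
EOQ at $3.08 = 1734.2 < 10000, so use break Q=10000: TC = 12,130×$3.08 + (12,130/10000.0)×126 + (10000.0/2)×0.33×$3.08 = $42,595.24.
EOQ at $3.02 = 1751.3 < 20000, so use break Q=20000: TC = 12,130×$3.02 + (12,130/20000.0)×126 + (20000.0/2)×0.33×$3.02 = $46,675.02.
Lowest total cost is $40,218.99 at Q = 2400.0.

Q* ≈ 2,400 pallets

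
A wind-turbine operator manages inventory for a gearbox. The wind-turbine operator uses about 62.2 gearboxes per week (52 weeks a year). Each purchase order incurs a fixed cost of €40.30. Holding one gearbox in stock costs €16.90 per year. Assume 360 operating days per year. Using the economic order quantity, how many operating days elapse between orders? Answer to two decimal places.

Annual demand D = 62.2 × 52 = 3,234.4.
Q* = √(2DS/H) = √(2 × 3,234.4 × 40.3 / 16.9) ≈ 124.20.
Cycle time = Q*/D × 360 = 124.20 / 3,234.4 × 360 ≈ 13.824 days.

T ≈ 13.82 days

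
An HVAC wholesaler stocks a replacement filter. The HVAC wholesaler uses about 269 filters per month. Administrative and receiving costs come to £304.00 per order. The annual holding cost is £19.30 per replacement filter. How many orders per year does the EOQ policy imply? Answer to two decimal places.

N ≈ 10.12 orders per year

Annual demand D = 269 × 12 = 3,228.
Q* = √(2DS/H) = √(2 × 3,228 × 304 / 19.3) ≈ 318.89.
Orders per year = D / Q* = 3,228 / 318.89 ≈ 10.123.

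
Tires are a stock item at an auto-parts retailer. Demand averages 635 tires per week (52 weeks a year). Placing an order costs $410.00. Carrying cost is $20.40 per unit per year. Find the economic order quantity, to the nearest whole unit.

Annual demand D = 635 × 52 = 33,020.
EOQ = √(2DS / H) = √(2 × 33,020 × 410 / 20.4).
= √(27,076,400 / 20.4) = √1,327,274.5098 ≈ 1152.074.

Q* ≈ 1,152 tires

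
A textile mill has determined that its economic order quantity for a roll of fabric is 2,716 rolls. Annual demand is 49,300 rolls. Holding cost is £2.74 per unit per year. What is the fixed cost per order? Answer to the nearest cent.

Squaring Q* = √(2DS/H) gives Q*² = 2DS/H.
From Q* = √(2DS/H): S = Q*²H / (2D) = 2,716² × 2.74 / (2 × 49,300) = 204.9902.

S ≈ £204.99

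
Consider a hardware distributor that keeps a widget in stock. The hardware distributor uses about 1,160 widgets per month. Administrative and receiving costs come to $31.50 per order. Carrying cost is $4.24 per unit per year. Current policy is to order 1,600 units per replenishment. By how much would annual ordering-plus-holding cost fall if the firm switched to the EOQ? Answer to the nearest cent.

Extra cost ≈ $1,737.76 per year

Annual demand D = 1,160 × 12 = 13,920.
EOQ = √(2DS/H) = √(2 × 13,920 × 31.5 / 4.24) ≈ 454.79.
Cost at Q* = (D/Q*)S + (Q*/2)H = √(2DSH) ≈ $1,928.29.
Cost at Q = 1,600: (13,920/1,600)×31.5 + (1,600/2)×4.24 = $274.05 + $3,392.00 = $3,666.05.
Excess = $3,666.05 − $1,928.29 = $1,737.76.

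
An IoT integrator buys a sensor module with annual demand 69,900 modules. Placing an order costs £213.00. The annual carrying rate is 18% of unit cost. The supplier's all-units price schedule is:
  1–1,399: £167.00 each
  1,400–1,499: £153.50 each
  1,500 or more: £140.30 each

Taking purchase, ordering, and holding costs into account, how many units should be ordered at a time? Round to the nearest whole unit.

Holding cost per unit per year at price C is H = 0.18·C.
For each price level, check whether its EOQ is feasible; otherwise the best quantity at that price is the breakpoint.
EOQ at £167.00 = 995.3 (feasible in tier 1): TC = 69,900×£167.00 + (69,900/995.3)×213 + (995.3/2)×0.18×£167.00 = £11,703,218.37.
EOQ at £153.50 = 1038.1 < 1400, so use break Q=1400: TC = 69,900×£153.50 + (69,900/1400.0)×213 + (1400.0/2)×0.18×£153.50 = £10,759,625.79.
EOQ at £140.30 = 1085.9 < 1500, so use break Q=1500: TC = 69,900×£140.30 + (69,900/1500.0)×213 + (1500.0/2)×0.18×£140.30 = £9,835,836.30.
Lowest total cost is £9,835,836.30 at Q = 1500.0.

Q* ≈ 1,500 modules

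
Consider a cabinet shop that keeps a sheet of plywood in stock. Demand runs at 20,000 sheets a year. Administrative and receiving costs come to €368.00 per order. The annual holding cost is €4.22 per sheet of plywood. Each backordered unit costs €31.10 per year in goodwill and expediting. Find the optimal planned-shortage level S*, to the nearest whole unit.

With planned backorders, Q* = √(2DS/H) · √((H+B)/B).
√(2DS/H) = √(2 × 20,000 × 368 / 4.22) = 1867.659.
√((H+B)/B) = √((4.22+31.1)/31.1) = 1.0657.
Q* ≈ 1990.343.
S* = Q* · H/(H+B) = 1990.343 × 4.22/35.32 ≈ 237.804.

S* ≈ 238 sheets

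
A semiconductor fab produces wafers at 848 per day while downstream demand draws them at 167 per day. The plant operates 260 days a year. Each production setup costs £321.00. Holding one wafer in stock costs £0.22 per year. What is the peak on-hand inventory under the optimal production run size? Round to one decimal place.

I_max ≈ 10,087.3 wafers

Annual demand D = 167 × 260 = 43,420.
Production build-up factor (1 − d/p) = 1 − 167/848 = 0.8031.
Q* = √(2DS / (H(1 − d/p))) = √(2 × 43,420 × 321 / (0.22 × 0.8031)).
= √(27,875,640 / 0.1767) ≈ 12561.036.
Maximum inventory = Q*(1 − d/p) = 12561.036 × 0.8031 ≈ 10087.341.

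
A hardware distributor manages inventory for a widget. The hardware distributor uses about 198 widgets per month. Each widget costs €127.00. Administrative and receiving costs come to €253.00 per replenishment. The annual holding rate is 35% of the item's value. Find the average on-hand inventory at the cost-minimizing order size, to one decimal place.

Annual demand D = 198 × 12 = 2,376.
Holding cost H = 0.35 × €127.00 = €44.4500 per unit per year.
Q* = √(2DS/H) = √(2 × 2,376 × 253 / 44.45) ≈ 164.46.
Average inventory = Q*/2 ≈ 164.46 / 2 = 82.230.

Average inventory ≈ 82.2 widgets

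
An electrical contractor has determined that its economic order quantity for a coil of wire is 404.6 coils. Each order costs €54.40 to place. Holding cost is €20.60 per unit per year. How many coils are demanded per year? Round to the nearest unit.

D ≈ 30,995 coils per year

The basic EOQ model gives Q* = √(2DS/H); rearrange for the unknown.
From Q* = √(2DS/H): D = Q*²H / (2S) = 404.6² × 20.6 / (2 × 54.4) = 30994.889.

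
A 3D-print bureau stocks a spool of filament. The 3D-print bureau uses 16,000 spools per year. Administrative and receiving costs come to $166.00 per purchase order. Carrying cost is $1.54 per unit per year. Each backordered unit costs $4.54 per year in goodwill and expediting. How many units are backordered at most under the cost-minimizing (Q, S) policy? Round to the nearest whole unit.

S* ≈ 544 spools

With planned backorders, Q* = √(2DS/H) · √((H+B)/B).
√(2DS/H) = √(2 × 16,000 × 166 / 1.54) = 1857.243.
√((H+B)/B) = √((1.54+4.54)/4.54) = 1.1572.
Q* ≈ 2149.278.
S* = Q* · H/(H+B) = 2149.278 × 1.54/6.08 ≈ 544.389.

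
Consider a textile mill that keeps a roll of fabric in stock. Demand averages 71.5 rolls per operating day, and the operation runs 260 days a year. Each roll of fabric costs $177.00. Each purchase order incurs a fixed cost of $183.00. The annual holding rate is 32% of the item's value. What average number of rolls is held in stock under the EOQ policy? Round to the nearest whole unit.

Annual demand D = 71.5 × 260 = 18,590.
Holding cost H = 0.32 × $177.00 = $56.6400 per unit per year.
EOQ = √(2DS/H) = √(2 × 18,590 × 183 / 56.64) ≈ 346.59.
Average inventory = Q*/2 ≈ 346.59 / 2 = 173.296.

Average inventory ≈ 173 rolls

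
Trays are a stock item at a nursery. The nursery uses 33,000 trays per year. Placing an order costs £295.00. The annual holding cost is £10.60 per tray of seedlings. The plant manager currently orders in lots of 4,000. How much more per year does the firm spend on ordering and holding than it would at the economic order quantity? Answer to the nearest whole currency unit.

EOQ = √(2DS/H) = √(2 × 33,000 × 295 / 10.6) ≈ 1355.28.
Cost at Q* = (D/Q*)S + (Q*/2)H = √(2DSH) ≈ £14,366.00.
Cost at Q = 4,000: (33,000/4,000)×295 + (4,000/2)×10.6 = £2,433.75 + £21,200.00 = £23,633.75.
Excess = £23,633.75 − £14,366.00 = £9,267.75.

Extra cost ≈ £9,268 per year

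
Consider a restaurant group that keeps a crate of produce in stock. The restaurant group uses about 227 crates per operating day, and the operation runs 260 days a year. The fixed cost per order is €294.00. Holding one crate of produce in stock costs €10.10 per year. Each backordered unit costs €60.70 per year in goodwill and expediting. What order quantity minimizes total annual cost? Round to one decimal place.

Annual demand D = 227 × 260 = 59,020.
With planned backorders, Q* = √(2DS/H) · √((H+B)/B).
√(2DS/H) = √(2 × 59,020 × 294 / 10.1) = 1853.649.
√((H+B)/B) = √((10.1+60.7)/60.7) = 1.0800.
Q* ≈ 2001.934.

Q* ≈ 2,001.9 crates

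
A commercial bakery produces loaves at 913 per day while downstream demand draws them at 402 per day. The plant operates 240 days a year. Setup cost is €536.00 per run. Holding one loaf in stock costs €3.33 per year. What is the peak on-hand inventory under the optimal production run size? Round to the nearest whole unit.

I_max ≈ 4,169 loaves

Annual demand D = 402 × 240 = 96,480.
Production build-up factor (1 − d/p) = 1 − 402/913 = 0.5597.
Q* = √(2DS / (H(1 − d/p))) = √(2 × 96,480 × 536 / (3.33 × 0.5597)).
= √(103,426,560 / 1.8638) ≈ 7449.358.
Maximum inventory = Q*(1 − d/p) = 7449.358 × 0.5597 ≈ 4169.356.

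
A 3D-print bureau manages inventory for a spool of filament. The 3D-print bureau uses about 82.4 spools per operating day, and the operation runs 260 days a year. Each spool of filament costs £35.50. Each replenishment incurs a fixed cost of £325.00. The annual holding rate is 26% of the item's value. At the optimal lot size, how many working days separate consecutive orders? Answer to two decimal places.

Annual demand D = 82.4 × 260 = 21,424.
Holding cost H = 0.26 × £35.50 = £9.2300 per unit per year.
The optimal lot size = √(2DS/H) = √(2 × 21,424 × 325 / 9.23) ≈ 1228.30.
Cycle time = Q*/D × 260 = 1228.30 / 21,424 × 260 ≈ 14.907 days.

T ≈ 14.91 days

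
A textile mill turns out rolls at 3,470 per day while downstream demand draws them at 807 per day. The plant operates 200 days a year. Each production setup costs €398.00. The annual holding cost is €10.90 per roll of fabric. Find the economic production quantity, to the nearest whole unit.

Q* ≈ 3,919 rolls

Annual demand D = 807 × 200 = 161,400.
Production build-up factor (1 − d/p) = 1 − 807/3,470 = 0.7674.
Q* = √(2DS / (H(1 − d/p))) = √(2 × 161,400 × 398 / (10.9 × 0.7674)).
= √(128,474,400 / 8.365) ≈ 3918.990.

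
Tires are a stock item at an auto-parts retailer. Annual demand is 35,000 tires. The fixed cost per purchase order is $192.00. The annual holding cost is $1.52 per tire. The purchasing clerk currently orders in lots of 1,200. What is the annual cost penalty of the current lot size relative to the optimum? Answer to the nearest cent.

EOQ = √(2DS/H) = √(2 × 35,000 × 192 / 1.52) ≈ 2973.57.
Cost at Q* = (D/Q*)S + (Q*/2)H = √(2DSH) ≈ $4,519.82.
Cost at Q = 1,200: (35,000/1,200)×192 + (1,200/2)×1.52 = $5,600.00 + $912.00 = $6,512.00.
Excess = $6,512.00 − $4,519.82 = $1,992.18.

Extra cost ≈ $1,992.18 per year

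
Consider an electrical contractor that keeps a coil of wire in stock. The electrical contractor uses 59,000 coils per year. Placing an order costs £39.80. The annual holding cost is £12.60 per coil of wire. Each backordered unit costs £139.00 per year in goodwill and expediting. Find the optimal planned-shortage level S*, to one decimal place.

With planned backorders, Q* = √(2DS/H) · √((H+B)/B).
√(2DS/H) = √(2 × 59,000 × 39.8 / 12.6) = 610.516.
√((H+B)/B) = √((12.6+139)/139) = 1.0443.
Q* ≈ 637.587.
S* = Q* · H/(H+B) = 637.587 × 12.6/151.6 ≈ 52.992.

S* ≈ 53.0 coils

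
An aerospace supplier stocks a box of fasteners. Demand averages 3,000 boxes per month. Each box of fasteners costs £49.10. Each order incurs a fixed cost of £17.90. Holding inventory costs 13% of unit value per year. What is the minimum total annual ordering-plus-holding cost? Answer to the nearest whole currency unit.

TC* ≈ £2,868

Annual demand D = 3,000 × 12 = 36,000.
Holding cost H = 0.13 × £49.10 = £6.3830 per unit per year.
EOQ = √(2DS/H) = √(2 × 36,000 × 17.9 / 6.383) ≈ 449.35.
At the optimum the two cost components are equal, so total cost = 2·(Q*/2)H = Q*·H.
Minimum total = √(2DSH) = √(2 × 36,000 × 17.9 × 6.383) ≈ 2868.172.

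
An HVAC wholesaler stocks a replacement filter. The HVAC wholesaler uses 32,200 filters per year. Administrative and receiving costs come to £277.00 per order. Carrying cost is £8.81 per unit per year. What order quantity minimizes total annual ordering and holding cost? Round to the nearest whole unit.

Q* ≈ 1,423 filters

EOQ = √(2DS / H) = √(2 × 32,200 × 277 / 8.81).
= √(17,838,800 / 8.81) = √2,024,835.4143 ≈ 1422.967.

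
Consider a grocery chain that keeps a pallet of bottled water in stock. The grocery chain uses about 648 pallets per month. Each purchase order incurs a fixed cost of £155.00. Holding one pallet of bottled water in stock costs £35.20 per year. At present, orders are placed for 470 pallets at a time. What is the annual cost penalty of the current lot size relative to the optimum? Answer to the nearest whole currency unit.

Annual demand D = 648 × 12 = 7,776.
EOQ = √(2DS/H) = √(2 × 7,776 × 155 / 35.2) ≈ 261.69.
Cost at Q* = (D/Q*)S + (Q*/2)H = √(2DSH) ≈ £9,211.50.
Cost at Q = 470: (7,776/470)×155 + (470/2)×35.2 = £2,564.43 + £8,272.00 = £10,836.43.
Excess = £10,836.43 − £9,211.50 = £1,624.93.

Extra cost ≈ £1,625 per year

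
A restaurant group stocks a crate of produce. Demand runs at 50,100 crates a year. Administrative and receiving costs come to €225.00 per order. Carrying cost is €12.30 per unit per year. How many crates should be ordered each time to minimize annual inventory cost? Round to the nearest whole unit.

EOQ = √(2DS / H) = √(2 × 50,100 × 225 / 12.3).
= √(22,545,000 / 12.3) = √1,832,926.8293 ≈ 1353.856.

Q* ≈ 1,354 crates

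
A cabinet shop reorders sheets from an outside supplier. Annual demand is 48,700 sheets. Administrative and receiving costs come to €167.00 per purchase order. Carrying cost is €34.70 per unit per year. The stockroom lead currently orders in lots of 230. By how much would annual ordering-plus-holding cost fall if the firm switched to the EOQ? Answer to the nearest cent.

Extra cost ≈ €15,593.34 per year

EOQ = √(2DS/H) = √(2 × 48,700 × 167 / 34.7) ≈ 684.66.
Cost at Q* = (D/Q*)S + (Q*/2)H = √(2DSH) ≈ €23,757.59.
Cost at Q = 230: (48,700/230)×167 + (230/2)×34.7 = €35,360.43 + €3,990.50 = €39,350.93.
Excess = €39,350.93 − €23,757.59 = €15,593.34.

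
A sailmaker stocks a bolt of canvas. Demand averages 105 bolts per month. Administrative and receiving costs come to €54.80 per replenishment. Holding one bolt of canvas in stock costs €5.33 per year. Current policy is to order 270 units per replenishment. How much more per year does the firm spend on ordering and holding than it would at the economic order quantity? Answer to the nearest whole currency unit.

Annual demand D = 105 × 12 = 1,260.
EOQ = √(2DS/H) = √(2 × 1,260 × 54.8 / 5.33) ≈ 160.96.
Cost at Q* = (D/Q*)S + (Q*/2)H = √(2DSH) ≈ €857.93.
Cost at Q = 270: (1,260/270)×54.8 + (270/2)×5.33 = €255.73 + €719.55 = €975.28.
Excess = €975.28 − €857.93 = €117.35.

Extra cost ≈ €117 per year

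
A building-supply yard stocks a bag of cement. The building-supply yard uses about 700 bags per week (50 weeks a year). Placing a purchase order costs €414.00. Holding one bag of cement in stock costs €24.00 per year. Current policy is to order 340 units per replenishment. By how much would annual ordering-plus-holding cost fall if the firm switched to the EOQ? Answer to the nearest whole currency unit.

Annual demand D = 700 × 50 = 35,000.
EOQ = √(2DS/H) = √(2 × 35,000 × 414 / 24) ≈ 1098.86.
Cost at Q* = (D/Q*)S + (Q*/2)H = √(2DSH) ≈ €26,372.71.
Cost at Q = 340: (35,000/340)×414 + (340/2)×24 = €42,617.65 + €4,080.00 = €46,697.65.
Excess = €46,697.65 − €26,372.71 = €20,324.93.

Extra cost ≈ €20,325 per year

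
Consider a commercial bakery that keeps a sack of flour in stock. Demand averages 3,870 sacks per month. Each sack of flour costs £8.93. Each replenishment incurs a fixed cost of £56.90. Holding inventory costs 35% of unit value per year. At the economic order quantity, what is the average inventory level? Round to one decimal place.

Annual demand D = 3,870 × 12 = 46,440.
Holding cost H = 0.35 × £8.93 = £3.1255 per unit per year.
The optimal lot size = √(2DS/H) = √(2 × 46,440 × 56.9 / 3.1255) ≈ 1300.34.
Average inventory = Q*/2 ≈ 1300.34 / 2 = 650.171.

Average inventory ≈ 650.2 sacks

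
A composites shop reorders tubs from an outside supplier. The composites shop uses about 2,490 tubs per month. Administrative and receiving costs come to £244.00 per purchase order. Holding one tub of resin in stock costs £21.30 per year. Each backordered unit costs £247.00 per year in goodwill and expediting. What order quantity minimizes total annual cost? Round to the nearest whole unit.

Annual demand D = 2,490 × 12 = 29,880.
With planned backorders, Q* = √(2DS/H) · √((H+B)/B).
√(2DS/H) = √(2 × 29,880 × 244 / 21.3) = 827.390.
√((H+B)/B) = √((21.3+247)/247) = 1.0422.
Q* ≈ 862.328.

Q* ≈ 862 tubs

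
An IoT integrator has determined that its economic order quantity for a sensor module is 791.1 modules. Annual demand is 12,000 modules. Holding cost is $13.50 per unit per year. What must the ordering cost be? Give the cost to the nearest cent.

S ≈ $352.03

Squaring Q* = √(2DS/H) gives Q*² = 2DS/H.
From Q* = √(2DS/H): S = Q*²H / (2D) = 791.1² × 13.5 / (2 × 12,000) = 352.0346.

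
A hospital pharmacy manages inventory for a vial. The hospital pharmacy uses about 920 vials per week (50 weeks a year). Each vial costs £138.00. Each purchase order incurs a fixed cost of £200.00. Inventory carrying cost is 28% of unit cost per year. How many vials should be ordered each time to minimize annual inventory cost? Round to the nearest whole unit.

Q* ≈ 690 vials

Annual demand D = 920 × 50 = 46,000.
Holding cost H = 0.28 × £138.00 = £38.6400 per unit per year.
EOQ = √(2DS / H) = √(2 × 46,000 × 200 / 38.64).
= √(18,400,000 / 38.64) = √476,190.4762 ≈ 690.066.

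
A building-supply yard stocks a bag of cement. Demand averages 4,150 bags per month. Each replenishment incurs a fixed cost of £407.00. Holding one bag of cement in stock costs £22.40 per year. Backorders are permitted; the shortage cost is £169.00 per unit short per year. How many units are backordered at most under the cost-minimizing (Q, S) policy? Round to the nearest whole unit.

S* ≈ 168 bags

Annual demand D = 4,150 × 12 = 49,800.
With planned backorders, Q* = √(2DS/H) · √((H+B)/B).
√(2DS/H) = √(2 × 49,800 × 407 / 22.4) = 1345.250.
√((H+B)/B) = √((22.4+169)/169) = 1.0642.
Q* ≈ 1431.629.
S* = Q* · H/(H+B) = 1431.629 × 22.4/191.4 ≈ 167.547.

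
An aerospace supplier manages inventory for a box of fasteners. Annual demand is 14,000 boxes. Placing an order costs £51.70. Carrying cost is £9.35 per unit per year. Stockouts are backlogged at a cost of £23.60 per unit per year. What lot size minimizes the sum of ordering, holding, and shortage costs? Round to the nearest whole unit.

Q* ≈ 465 boxes

With planned backorders, Q* = √(2DS/H) · √((H+B)/B).
√(2DS/H) = √(2 × 14,000 × 51.7 / 9.35) = 393.476.
√((H+B)/B) = √((9.35+23.6)/23.6) = 1.1816.
Q* ≈ 464.933.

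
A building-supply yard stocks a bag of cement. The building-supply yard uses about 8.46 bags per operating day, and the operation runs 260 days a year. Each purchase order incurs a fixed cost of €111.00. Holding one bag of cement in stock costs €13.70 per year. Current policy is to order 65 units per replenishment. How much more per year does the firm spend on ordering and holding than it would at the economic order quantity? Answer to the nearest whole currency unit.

Extra cost ≈ €1,615 per year

Annual demand D = 8.46 × 260 = 2,199.6.
EOQ = √(2DS/H) = √(2 × 2,199.6 × 111 / 13.7) ≈ 188.79.
Cost at Q* = (D/Q*)S + (Q*/2)H = √(2DSH) ≈ €2,586.48.
Cost at Q = 65: (2,199.6/65)×111 + (65/2)×13.7 = €3,756.24 + €445.25 = €4,201.49.
Excess = €4,201.49 − €2,586.48 = €1,615.01.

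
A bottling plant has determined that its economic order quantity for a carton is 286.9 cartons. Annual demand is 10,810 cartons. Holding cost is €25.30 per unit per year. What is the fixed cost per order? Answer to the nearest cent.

S ≈ €96.32

Squaring Q* = √(2DS/H) gives Q*² = 2DS/H.
From Q* = √(2DS/H): S = Q*²H / (2D) = 286.9² × 25.3 / (2 × 10,810) = 96.3221.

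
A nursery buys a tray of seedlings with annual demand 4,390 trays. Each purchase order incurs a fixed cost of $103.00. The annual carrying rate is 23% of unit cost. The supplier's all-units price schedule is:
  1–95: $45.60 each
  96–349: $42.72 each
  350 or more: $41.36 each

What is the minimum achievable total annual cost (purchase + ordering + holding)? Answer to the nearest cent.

Holding cost per unit per year at price C is H = 0.23·C.
Candidates are each tier's EOQ (if it falls in that tier) and each price-break quantity.
Tier 1 ($45.60): EOQ = 293.6 exceeds tier's upper bound 95, so this tier is dominated.
EOQ at $42.72 = 303.4 (feasible in tier 2): TC = 4,390×$42.72 + (4,390/303.4)×103 + (303.4/2)×0.23×$42.72 = $190,521.69.
EOQ at $41.36 = 308.3 < 350, so use break Q=350: TC = 4,390×$41.36 + (4,390/350.0)×103 + (350.0/2)×0.23×$41.36 = $184,527.05.
Lowest total cost among the candidates is at Q = 350.0.

TC* ≈ $184,527.05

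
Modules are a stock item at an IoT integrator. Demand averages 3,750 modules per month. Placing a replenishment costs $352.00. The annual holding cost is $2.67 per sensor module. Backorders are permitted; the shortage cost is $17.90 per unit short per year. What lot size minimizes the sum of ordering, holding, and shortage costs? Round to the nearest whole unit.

Q* ≈ 3,693 modules

Annual demand D = 3,750 × 12 = 45,000.
With planned backorders, Q* = √(2DS/H) · √((H+B)/B).
√(2DS/H) = √(2 × 45,000 × 352 / 2.67) = 3444.585.
√((H+B)/B) = √((2.67+17.9)/17.9) = 1.0720.
Q* ≈ 3692.560.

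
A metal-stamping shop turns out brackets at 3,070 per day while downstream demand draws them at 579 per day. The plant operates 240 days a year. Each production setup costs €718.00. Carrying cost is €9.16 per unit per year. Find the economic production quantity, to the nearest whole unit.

Annual demand D = 579 × 240 = 138,960.
Production build-up factor (1 − d/p) = 1 − 579/3,070 = 0.8114.
Q* = √(2DS / (H(1 − d/p))) = √(2 × 138,960 × 718 / (9.16 × 0.8114)).
= √(199,546,560 / 7.4324) ≈ 5181.514.

Q* ≈ 5,182 brackets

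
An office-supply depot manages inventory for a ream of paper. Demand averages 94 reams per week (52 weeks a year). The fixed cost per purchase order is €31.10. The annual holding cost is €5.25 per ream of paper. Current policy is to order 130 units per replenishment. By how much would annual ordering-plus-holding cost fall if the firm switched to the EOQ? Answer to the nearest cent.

Annual demand D = 94 × 52 = 4,888.
EOQ = √(2DS/H) = √(2 × 4,888 × 31.1 / 5.25) ≈ 240.65.
Cost at Q* = (D/Q*)S + (Q*/2)H = √(2DSH) ≈ €1,263.40.
Cost at Q = 130: (4,888/130)×31.1 + (130/2)×5.25 = €1,169.36 + €341.25 = €1,510.61.
Excess = €1,510.61 − €1,263.40 = €247.21.

Extra cost ≈ €247.21 per year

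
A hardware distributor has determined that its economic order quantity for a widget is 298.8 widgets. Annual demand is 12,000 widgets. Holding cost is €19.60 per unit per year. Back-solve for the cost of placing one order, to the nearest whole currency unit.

Squaring Q* = √(2DS/H) gives Q*² = 2DS/H.
From Q* = √(2DS/H): S = Q*²H / (2D) = 298.8² × 19.6 / (2 × 12,000) = 72.9132.

S ≈ €73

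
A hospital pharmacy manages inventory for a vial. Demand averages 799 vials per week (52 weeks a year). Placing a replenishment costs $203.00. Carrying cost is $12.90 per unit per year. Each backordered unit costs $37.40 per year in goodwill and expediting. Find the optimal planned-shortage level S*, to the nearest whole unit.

Annual demand D = 799 × 52 = 41,548.
With planned backorders, Q* = √(2DS/H) · √((H+B)/B).
√(2DS/H) = √(2 × 41,548 × 203 / 12.9) = 1143.519.
√((H+B)/B) = √((12.9+37.4)/37.4) = 1.1597.
Q* ≈ 1326.146.
S* = Q* · H/(H+B) = 1326.146 × 12.9/50.3 ≈ 340.105.

S* ≈ 340 vials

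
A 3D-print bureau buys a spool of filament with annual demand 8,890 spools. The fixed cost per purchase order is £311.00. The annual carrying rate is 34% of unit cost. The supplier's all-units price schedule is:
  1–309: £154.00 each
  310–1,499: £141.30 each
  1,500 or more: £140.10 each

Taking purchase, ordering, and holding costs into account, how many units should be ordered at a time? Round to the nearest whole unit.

Holding cost per unit per year at price C is H = 0.34·C.
Candidates are each tier's EOQ (if it falls in that tier) and each price-break quantity.
Tier 1 (£154.00): EOQ = 325.0 exceeds tier's upper bound 309, so this tier is dominated.
EOQ at £141.30 = 339.3 (feasible in tier 2): TC = 8,890×£141.30 + (8,890/339.3)×311 + (339.3/2)×0.34×£141.30 = £1,272,455.84.
EOQ at £140.10 = 340.7 < 1500, so use break Q=1500: TC = 8,890×£140.10 + (8,890/1500.0)×311 + (1500.0/2)×0.34×£140.10 = £1,283,057.69.
Lowest total cost is £1,272,455.84 at Q = 339.3.

Q* ≈ 339 spools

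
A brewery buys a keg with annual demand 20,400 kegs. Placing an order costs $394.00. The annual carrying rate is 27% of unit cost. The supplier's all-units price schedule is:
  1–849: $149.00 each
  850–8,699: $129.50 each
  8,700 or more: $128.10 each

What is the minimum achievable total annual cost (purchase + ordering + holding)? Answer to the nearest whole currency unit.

Holding cost per unit per year at price C is H = 0.27·C.
For each price level, check whether its EOQ is feasible; otherwise the best quantity at that price is the breakpoint.
EOQ at $149.00 = 632.1 (feasible in tier 1): TC = 20,400×$149.00 + (20,400/632.1)×394 + (632.1/2)×0.27×$149.00 = $3,065,030.40.
EOQ at $129.50 = 678.0 < 850, so use break Q=850: TC = 20,400×$129.50 + (20,400/850.0)×394 + (850.0/2)×0.27×$129.50 = $2,666,116.12.
EOQ at $128.10 = 681.7 < 8700, so use break Q=8700: TC = 20,400×$128.10 + (20,400/8700.0)×394 + (8700.0/2)×0.27×$128.10 = $2,764,617.31.
Lowest total cost among the candidates is at Q = 850.0.

TC* ≈ $2,666,116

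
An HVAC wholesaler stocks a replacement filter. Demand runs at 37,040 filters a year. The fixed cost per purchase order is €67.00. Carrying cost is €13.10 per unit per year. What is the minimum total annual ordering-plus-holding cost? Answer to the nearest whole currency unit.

TC* ≈ €8,063

The optimal lot size = √(2DS/H) = √(2 × 37,040 × 67 / 13.1) ≈ 615.53.
At the optimum the two cost components are equal, so total cost = 2·(Q*/2)H = Q*·H.
Minimum total = √(2DSH) = √(2 × 37,040 × 67 × 13.1) ≈ 8063.499.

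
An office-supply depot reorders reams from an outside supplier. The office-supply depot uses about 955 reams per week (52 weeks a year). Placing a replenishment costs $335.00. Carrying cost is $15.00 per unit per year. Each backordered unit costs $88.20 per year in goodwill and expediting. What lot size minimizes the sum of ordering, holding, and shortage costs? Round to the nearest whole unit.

Q* ≈ 1,611 reams

Annual demand D = 955 × 52 = 49,660.
With planned backorders, Q* = √(2DS/H) · √((H+B)/B).
√(2DS/H) = √(2 × 49,660 × 335 / 15) = 1489.344.
√((H+B)/B) = √((15+88.2)/88.2) = 1.0817.
Q* ≈ 1611.019.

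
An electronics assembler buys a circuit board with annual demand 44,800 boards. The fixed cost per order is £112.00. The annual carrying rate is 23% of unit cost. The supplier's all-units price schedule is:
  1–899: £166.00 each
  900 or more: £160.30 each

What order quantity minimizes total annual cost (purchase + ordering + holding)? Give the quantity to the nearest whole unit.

Q* ≈ 900 boards

Holding cost per unit per year at price C is H = 0.23·C.
Candidates are each tier's EOQ (if it falls in that tier) and each price-break quantity.
EOQ at £166.00 = 512.7 (feasible in tier 1): TC = 44,800×£166.00 + (44,800/512.7)×112 + (512.7/2)×0.23×£166.00 = £7,456,374.06.
EOQ at £160.30 = 521.7 < 900, so use break Q=900: TC = 44,800×£160.30 + (44,800/900.0)×112 + (900.0/2)×0.23×£160.30 = £7,203,606.16.
Lowest total cost is £7,203,606.16 at Q = 900.0.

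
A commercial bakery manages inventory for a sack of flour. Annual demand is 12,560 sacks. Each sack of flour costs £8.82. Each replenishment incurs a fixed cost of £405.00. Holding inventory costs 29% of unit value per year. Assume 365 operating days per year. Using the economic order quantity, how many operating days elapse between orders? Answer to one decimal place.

Holding cost H = 0.29 × £8.82 = £2.5578 per unit per year.
EOQ = √(2DS/H) = √(2 × 12,560 × 405 / 2.5578) ≈ 1994.36.
Cycle time = Q*/D × 365 = 1994.36 / 12,560 × 365 ≈ 57.957 days.

T ≈ 58.0 days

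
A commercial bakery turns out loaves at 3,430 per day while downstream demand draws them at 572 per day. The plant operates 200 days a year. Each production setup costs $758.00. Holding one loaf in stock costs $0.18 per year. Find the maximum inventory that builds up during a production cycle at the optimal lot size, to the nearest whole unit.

Annual demand D = 572 × 200 = 114,400.
Production build-up factor (1 − d/p) = 1 − 572/3,430 = 0.8332.
Q* = √(2DS / (H(1 − d/p))) = √(2 × 114,400 × 758 / (0.18 × 0.8332)).
= √(173,430,400 / 0.15) ≈ 34004.963.
Maximum inventory = Q*(1 − d/p) = 34004.963 × 0.8332 ≈ 28334.165.

I_max ≈ 28,334 loaves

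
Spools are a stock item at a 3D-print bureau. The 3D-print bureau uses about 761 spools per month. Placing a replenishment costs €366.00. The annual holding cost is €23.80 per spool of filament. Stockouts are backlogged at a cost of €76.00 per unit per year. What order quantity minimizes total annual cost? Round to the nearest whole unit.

Annual demand D = 761 × 12 = 9,132.
With planned backorders, Q* = √(2DS/H) · √((H+B)/B).
√(2DS/H) = √(2 × 9,132 × 366 / 23.8) = 529.968.
√((H+B)/B) = √((23.8+76)/76) = 1.1459.
Q* ≈ 607.307.

Q* ≈ 607 spools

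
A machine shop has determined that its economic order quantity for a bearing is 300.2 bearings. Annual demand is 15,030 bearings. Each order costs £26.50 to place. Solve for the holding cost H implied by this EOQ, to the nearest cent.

H ≈ £8.84

The basic EOQ model gives Q* = √(2DS/H); rearrange for the unknown.
From Q* = √(2DS/H): H = 2DS / Q*² = 2 × 15,030 × 26.5 / 300.2² = 8.8392.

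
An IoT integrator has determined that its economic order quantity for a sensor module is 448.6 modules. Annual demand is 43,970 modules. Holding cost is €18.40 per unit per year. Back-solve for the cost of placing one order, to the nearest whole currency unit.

S ≈ €42

Invert the EOQ relation Q*² = 2DS/H.
From Q* = √(2DS/H): S = Q*²H / (2D) = 448.6² × 18.4 / (2 × 43,970) = 42.1066.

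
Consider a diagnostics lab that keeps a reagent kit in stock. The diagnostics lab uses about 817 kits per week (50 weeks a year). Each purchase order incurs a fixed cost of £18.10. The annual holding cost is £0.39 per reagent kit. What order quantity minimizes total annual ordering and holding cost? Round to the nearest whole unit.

Q* ≈ 1,947 kits

Annual demand D = 817 × 50 = 40,850.
EOQ = √(2DS / H) = √(2 × 40,850 × 18.1 / 0.39).
= √(1,478,770 / 0.39) = √3,791,717.9487 ≈ 1947.233.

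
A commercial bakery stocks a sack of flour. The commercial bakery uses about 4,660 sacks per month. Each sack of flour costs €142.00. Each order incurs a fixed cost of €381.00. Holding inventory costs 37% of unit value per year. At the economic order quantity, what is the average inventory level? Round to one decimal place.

Annual demand D = 4,660 × 12 = 55,920.
Holding cost H = 0.37 × €142.00 = €52.5400 per unit per year.
Q* = √(2DS/H) = √(2 × 55,920 × 381 / 52.54) ≈ 900.57.
Average inventory = Q*/2 ≈ 900.57 / 2 = 450.284.

Average inventory ≈ 450.3 sacks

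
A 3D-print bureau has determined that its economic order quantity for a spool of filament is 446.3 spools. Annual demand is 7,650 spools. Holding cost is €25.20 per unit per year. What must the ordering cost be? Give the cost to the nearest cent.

Invert the EOQ relation Q*² = 2DS/H.
From Q* = √(2DS/H): S = Q*²H / (2D) = 446.3² × 25.2 / (2 × 7,650) = 328.0673.

S ≈ €328.07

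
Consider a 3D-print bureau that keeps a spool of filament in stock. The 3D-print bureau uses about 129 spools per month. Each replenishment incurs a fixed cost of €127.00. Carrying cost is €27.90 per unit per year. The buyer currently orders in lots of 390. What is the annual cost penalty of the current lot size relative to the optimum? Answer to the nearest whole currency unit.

Extra cost ≈ €2,632 per year

Annual demand D = 129 × 12 = 1,548.
EOQ = √(2DS/H) = √(2 × 1,548 × 127 / 27.9) ≈ 118.71.
Cost at Q* = (D/Q*)S + (Q*/2)H = √(2DSH) ≈ €3,312.11.
Cost at Q = 390: (1,548/390)×127 + (390/2)×27.9 = €504.09 + €5,440.50 = €5,944.59.
Excess = €5,944.59 − €3,312.11 = €2,632.48.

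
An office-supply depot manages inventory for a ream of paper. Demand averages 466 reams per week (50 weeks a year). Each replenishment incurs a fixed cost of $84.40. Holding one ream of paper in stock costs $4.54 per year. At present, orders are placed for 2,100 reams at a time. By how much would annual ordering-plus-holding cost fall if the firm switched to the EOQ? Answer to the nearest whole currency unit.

Annual demand D = 466 × 50 = 23,300.
EOQ = √(2DS/H) = √(2 × 23,300 × 84.4 / 4.54) ≈ 930.76.
Cost at Q* = (D/Q*)S + (Q*/2)H = √(2DSH) ≈ $4,225.64.
Cost at Q = 2,100: (23,300/2,100)×84.4 + (2,100/2)×4.54 = $936.44 + $4,767.00 = $5,703.44.
Excess = $5,703.44 − $4,225.64 = $1,477.80.

Extra cost ≈ $1,478 per year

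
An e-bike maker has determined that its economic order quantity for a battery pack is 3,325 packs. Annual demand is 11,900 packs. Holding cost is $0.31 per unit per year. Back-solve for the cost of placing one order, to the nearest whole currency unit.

S ≈ $144

Squaring Q* = √(2DS/H) gives Q*² = 2DS/H.
From Q* = √(2DS/H): S = Q*²H / (2D) = 3,325² × 0.31 / (2 × 11,900) = 144.0018.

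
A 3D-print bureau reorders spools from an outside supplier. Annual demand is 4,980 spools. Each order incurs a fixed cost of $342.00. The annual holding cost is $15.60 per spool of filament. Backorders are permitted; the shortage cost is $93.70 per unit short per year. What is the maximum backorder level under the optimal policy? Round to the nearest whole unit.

With planned backorders, Q* = √(2DS/H) · √((H+B)/B).
√(2DS/H) = √(2 × 4,980 × 342 / 15.6) = 467.283.
√((H+B)/B) = √((15.6+93.7)/93.7) = 1.0800.
Q* ≈ 504.685.
S* = Q* · H/(H+B) = 504.685 × 15.6/109.3 ≈ 72.032.

S* ≈ 72 spools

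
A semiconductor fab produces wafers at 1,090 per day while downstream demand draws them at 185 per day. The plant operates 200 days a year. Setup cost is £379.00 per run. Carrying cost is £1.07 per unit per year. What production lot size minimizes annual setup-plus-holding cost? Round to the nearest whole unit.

Q* ≈ 5,619 wafers

Annual demand D = 185 × 200 = 37,000.
Production build-up factor (1 − d/p) = 1 − 185/1,090 = 0.8303.
Q* = √(2DS / (H(1 − d/p))) = √(2 × 37,000 × 379 / (1.07 × 0.8303)).
= √(28,046,000 / 0.8884) ≈ 5618.657.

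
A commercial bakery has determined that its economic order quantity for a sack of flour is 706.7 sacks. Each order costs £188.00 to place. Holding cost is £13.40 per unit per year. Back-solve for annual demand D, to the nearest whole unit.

D ≈ 17,799 sacks per year

Invert the EOQ relation Q*² = 2DS/H.
From Q* = √(2DS/H): D = Q*²H / (2S) = 706.7² × 13.4 / (2 × 188) = 17798.653.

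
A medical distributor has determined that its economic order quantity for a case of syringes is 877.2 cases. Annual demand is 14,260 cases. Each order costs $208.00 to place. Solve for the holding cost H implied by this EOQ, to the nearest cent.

H ≈ $7.71

Invert the EOQ relation Q*² = 2DS/H.
From Q* = √(2DS/H): H = 2DS / Q*² = 2 × 14,260 × 208 / 877.2² = 7.7093.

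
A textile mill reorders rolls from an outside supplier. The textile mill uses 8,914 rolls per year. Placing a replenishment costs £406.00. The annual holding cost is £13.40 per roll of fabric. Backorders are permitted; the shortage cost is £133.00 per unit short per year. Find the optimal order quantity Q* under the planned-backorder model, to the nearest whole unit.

With planned backorders, Q* = √(2DS/H) · √((H+B)/B).
√(2DS/H) = √(2 × 8,914 × 406 / 13.4) = 734.957.
√((H+B)/B) = √((13.4+133)/133) = 1.0492.
Q* ≈ 771.093.

Q* ≈ 771 rolls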